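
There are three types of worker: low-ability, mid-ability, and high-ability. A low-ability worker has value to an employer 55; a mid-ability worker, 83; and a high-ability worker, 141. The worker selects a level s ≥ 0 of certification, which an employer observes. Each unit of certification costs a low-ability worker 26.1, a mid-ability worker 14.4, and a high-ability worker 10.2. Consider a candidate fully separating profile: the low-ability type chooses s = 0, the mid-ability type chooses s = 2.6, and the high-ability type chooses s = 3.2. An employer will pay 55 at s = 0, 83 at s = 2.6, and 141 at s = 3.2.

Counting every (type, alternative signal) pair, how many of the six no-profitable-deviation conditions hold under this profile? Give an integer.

Mid-ability (own payoff 83 − 14.4×2.6 = 45.56): to s=0 gives 55 → profitable ✗; to s=3.2 gives 141 − 14.4×3.2 = 94.92 → profitable ✗.
Low-ability (own payoff 55): to s=2.6 gives 83 − 26.1×2.6 = 15.14 → no gain ✓; to s=3.2 gives 141 − 26.1×3.2 = 57.48 → profitable ✗.
High-ability (own payoff 141 − 10.2×3.2 = 108.36): to s=0 gives 55 → no gain ✓; to s=2.6 gives 83 − 10.2×2.6 = 56.48 → no gain ✓.
3 of the 6 constraints hold; not an equilibrium.

3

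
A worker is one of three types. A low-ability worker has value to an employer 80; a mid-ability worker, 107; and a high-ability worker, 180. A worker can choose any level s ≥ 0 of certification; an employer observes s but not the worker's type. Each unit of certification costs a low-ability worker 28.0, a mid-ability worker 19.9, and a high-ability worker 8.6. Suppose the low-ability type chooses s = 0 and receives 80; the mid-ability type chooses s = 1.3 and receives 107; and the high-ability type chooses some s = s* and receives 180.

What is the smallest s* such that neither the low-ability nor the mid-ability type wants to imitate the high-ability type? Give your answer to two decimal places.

4.97

Low-ability type (on-path payoff 80) won't mimic when 80 ≥ 180 − 28.0·s*, i.e. s* ≥ 3.57.
Mid-ability type (on-path payoff 107 − 19.9×1.3 = 81.13) won't mimic when 81.13 ≥ 180 − 19.9·s*, i.e. s* ≥ 4.97.
Both must hold, so s* = max(3.57, 4.97) = 4.97. The mid-ability type's constraint binds.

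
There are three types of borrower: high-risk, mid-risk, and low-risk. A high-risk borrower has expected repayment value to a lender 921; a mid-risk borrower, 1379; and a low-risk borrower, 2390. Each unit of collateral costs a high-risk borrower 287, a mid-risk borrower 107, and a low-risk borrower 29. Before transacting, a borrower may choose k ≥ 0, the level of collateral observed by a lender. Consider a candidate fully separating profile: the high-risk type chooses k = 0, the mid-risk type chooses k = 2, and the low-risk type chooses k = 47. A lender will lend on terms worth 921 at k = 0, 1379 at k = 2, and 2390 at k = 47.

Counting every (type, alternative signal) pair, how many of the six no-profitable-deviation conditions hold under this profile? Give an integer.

5

High-risk (own payoff 921): to k=2 gives 1379 − 287×2 = 805 → no gain ✓; to k=47 gives 2390 − 287×47 = -11099 → no gain ✓.
Mid-risk (own payoff 1379 − 107×2 = 1165): to k=0 gives 921 → no gain ✓; to k=47 gives 2390 − 107×47 = -2639 → no gain ✓.
Low-risk (own payoff 2390 − 29×47 = 1027): to k=0 gives 921 → no gain ✓; to k=2 gives 1379 − 29×2 = 1321 → profitable ✗.
5 of the 6 constraints hold; not an equilibrium.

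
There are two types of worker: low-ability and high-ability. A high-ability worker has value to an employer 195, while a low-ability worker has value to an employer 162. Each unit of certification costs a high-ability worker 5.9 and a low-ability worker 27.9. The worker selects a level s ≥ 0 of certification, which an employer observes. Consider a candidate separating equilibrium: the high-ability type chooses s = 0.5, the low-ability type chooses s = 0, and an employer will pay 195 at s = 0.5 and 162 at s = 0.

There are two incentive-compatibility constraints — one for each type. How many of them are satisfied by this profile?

1

Low-ability type: stay at 0 → 162; mimic → 195 − 27.9 × 0.5 = 181.05. IC fails (162 < 181.05).
High-ability type: signal → 195 − 5.9 × 0.5 = 192.05; deviate to 0 → 162. IC holds (192.05 ≥ 162).
1 of 2 constraints hold, so this profile is not an equilibrium.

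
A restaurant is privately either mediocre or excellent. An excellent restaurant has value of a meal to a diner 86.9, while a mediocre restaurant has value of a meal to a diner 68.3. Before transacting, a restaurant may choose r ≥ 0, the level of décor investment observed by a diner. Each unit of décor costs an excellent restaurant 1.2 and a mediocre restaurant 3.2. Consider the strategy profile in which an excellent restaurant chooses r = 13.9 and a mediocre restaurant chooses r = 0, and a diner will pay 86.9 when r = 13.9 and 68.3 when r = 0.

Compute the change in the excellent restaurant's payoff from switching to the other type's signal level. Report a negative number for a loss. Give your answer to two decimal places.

-1.92

Playing r = 13.9 the excellent restaurant receives 86.9 − 1.2 × 13.9 = 70.22.
Deviating to r = 0 yields 68.3 instead.
Gain from deviating: 68.3 − 70.22 = -1.92.
The gain is negative, so the excellent type's incentive-compatibility constraint is satisfied.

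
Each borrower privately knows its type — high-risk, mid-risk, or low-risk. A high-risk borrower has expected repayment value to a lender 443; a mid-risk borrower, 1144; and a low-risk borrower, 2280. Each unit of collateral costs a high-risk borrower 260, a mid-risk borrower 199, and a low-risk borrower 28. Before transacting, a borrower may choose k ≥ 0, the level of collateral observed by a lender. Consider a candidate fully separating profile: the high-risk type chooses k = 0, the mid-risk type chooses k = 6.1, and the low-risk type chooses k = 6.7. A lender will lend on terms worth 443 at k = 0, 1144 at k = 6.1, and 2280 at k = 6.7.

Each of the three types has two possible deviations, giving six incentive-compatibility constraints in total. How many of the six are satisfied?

High-risk (own payoff 443): to k=6.1 gives 1144 − 260×6.1 = -442 → no gain ✓; to k=6.7 gives 2280 − 260×6.7 = 538 → profitable ✗.
Low-risk (own payoff 2280 − 28×6.7 = 2092.4): to k=0 gives 443 → no gain ✓; to k=6.1 gives 1144 − 28×6.1 = 973.2 → no gain ✓.
Mid-risk (own payoff 1144 − 199×6.1 = -69.9): to k=0 gives 443 → profitable ✗; to k=6.7 gives 2280 − 199×6.7 = 946.7 → profitable ✗.
3 of the 6 constraints hold; not an equilibrium.

3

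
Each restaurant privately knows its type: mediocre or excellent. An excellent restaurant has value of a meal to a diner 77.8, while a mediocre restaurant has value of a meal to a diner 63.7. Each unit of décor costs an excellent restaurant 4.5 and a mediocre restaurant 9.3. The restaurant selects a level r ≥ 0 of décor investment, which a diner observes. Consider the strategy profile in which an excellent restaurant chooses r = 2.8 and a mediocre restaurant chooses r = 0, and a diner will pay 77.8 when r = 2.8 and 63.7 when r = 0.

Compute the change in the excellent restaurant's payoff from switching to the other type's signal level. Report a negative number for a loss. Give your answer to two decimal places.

-1.50

Playing r = 2.8 the excellent restaurant receives 77.8 − 4.5 × 2.8 = 65.2.
Deviating to r = 0 yields 63.7 instead.
Gain from deviating: 63.7 − 65.2 = -1.50.
The gain is negative, so the excellent type's incentive-compatibility constraint is satisfied.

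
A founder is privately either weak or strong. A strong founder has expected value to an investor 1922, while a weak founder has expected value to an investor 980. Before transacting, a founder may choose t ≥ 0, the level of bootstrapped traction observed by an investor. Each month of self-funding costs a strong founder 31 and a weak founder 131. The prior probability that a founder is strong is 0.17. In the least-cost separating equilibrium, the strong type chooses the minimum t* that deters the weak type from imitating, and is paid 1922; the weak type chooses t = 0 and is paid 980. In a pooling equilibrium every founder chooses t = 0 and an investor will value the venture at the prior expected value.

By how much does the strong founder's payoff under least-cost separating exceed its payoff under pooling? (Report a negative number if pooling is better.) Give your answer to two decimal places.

Least-cost separating signal: t* solves 980 = 1922 − 131·t*, so t* = (1922 − 980)/131 ≈ 7.1908.
Strong type's separating payoff: 1922 − 31 × t* = 1922 − 31 × (1922 − 980)/131 = 1922 − 29202/131 ≈ 1699.0840.
Pooling payoff: 0.17 × 1922 + 0.83 × 980 = 1140.14.
Difference: 1699.0840 − 1140.14 = 558.944, i.e. 558.94 to two decimal places.
The strong type prefers to separate.

558.94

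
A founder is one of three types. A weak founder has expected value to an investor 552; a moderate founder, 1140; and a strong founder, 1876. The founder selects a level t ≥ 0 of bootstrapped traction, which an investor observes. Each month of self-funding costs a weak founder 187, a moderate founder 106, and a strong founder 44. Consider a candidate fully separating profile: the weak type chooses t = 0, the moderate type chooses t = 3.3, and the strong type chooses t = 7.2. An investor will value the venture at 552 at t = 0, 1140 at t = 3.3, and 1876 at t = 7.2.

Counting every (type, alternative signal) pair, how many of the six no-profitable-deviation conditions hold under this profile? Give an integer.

Strong (own payoff 1876 − 44×7.2 = 1559.2): to t=0 gives 552 → no gain ✓; to t=3.3 gives 1140 − 44×3.3 = 994.8 → no gain ✓.
Moderate (own payoff 1140 − 106×3.3 = 790.2): to t=0 gives 552 → no gain ✓; to t=7.2 gives 1876 − 106×7.2 = 1112.8 → profitable ✗.
Weak (own payoff 552): to t=3.3 gives 1140 − 187×3.3 = 522.9 → no gain ✓; to t=7.2 gives 1876 − 187×7.2 = 529.6 → no gain ✓.
5 of the 6 constraints hold; not an equilibrium.

5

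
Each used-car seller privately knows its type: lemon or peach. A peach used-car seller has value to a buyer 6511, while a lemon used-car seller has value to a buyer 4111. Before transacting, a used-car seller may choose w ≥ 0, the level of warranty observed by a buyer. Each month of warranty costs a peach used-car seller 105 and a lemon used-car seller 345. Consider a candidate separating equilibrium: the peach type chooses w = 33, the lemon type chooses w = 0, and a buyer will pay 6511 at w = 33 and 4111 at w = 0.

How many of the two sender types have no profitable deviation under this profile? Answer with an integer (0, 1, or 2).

Peach type: signal → 6511 − 105 × 33 = 3046; deviate to 0 → 4111. IC fails (3046 < 4111).
Lemon type: stay at 0 → 4111; mimic → 6511 − 345 × 33 = -4874. IC holds (4111 ≥ -4874).
1 of 2 constraints hold, so this profile is not an equilibrium.

1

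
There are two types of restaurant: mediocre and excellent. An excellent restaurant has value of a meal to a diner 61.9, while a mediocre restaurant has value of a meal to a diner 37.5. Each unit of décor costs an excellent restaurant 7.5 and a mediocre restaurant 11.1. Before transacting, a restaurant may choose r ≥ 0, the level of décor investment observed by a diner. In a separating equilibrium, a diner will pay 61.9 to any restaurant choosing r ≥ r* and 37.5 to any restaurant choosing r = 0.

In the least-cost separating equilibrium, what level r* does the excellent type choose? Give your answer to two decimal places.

A mediocre restaurant choosing r = 0 receives 37.5.
Imitating at r* instead would pay 61.9 at cost 11.1·r*, netting 61.9 − 11.1·r*.
Indifference: 37.5 = 61.9 − 11.1·r*, so r* = (61.9 − 37.5) / 11.1 ≈ 2.20.
This is the mediocre type's binding incentive-compatibility constraint; any r ≥ 2.20 sustains separation on that side.

2.20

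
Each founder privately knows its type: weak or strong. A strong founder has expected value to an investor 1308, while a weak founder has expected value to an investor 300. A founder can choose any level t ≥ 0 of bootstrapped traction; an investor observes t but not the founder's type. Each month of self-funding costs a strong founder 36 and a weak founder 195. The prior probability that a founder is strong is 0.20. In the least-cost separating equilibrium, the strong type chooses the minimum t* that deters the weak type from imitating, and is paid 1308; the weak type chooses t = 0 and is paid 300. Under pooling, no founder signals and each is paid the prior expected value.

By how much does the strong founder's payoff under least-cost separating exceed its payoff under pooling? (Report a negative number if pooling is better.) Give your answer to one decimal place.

620.3

Least-cost separating signal: t* solves 300 = 1308 − 195·t*, so t* = (1308 − 300)/195 ≈ 5.1692.
Strong type's separating payoff: 1308 − 36 × t* = 1308 − 36 × (1308 − 300)/195 = 1308 − 36288/195 ≈ 1121.908.
Pooling payoff: 0.20 × 1308 + 0.80 × 300 = 501.6.
Difference: 1121.908 − 501.6 = 620.308, i.e. 620.3 to one decimal place.
The strong type prefers to separate.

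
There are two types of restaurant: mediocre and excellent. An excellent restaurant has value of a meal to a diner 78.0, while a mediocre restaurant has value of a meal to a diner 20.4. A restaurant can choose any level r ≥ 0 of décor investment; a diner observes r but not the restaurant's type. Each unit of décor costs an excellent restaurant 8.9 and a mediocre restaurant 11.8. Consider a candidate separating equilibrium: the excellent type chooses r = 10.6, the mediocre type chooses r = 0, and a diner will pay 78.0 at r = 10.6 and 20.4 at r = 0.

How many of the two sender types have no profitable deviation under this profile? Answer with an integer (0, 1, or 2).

Mediocre type: stay at 0 → 20.4; mimic → 78.0 − 11.8 × 10.6 = -47.08. IC holds (20.4 ≥ -47.08).
Excellent type: signal → 78.0 − 8.9 × 10.6 = -16.34; deviate to 0 → 20.4. IC fails (-16.34 < 20.4).
1 of 2 constraints hold, so this profile is not an equilibrium.

1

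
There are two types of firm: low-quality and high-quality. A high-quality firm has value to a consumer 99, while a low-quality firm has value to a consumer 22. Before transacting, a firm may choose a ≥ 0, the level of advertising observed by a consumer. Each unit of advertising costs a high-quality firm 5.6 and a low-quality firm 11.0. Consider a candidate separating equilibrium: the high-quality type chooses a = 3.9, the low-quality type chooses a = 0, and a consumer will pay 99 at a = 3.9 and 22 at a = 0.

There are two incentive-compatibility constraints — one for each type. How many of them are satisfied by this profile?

Low-quality type: stay at 0 → 22; mimic → 99 − 11.0 × 3.9 = 56.1. IC fails (22 < 56.1).
High-quality type: signal → 99 − 5.6 × 3.9 = 77.16; deviate to 0 → 22. IC holds (77.16 ≥ 22).
1 of 2 constraints hold, so this profile is not an equilibrium.

1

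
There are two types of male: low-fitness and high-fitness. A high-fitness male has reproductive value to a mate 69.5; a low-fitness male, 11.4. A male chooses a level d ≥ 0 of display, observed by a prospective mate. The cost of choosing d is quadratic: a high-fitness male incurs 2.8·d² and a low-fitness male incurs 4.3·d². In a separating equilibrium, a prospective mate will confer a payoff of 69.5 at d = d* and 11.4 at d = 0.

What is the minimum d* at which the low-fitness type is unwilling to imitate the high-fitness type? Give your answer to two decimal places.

3.68

The low-fitness type at d = 0 receives 11.4; imitating at d* yields 69.5 − 4.3·d*².
Indifference: 11.4 = 69.5 − 4.3·d*², so d*² = (69.5 − 11.4) / 4.3 ≈ 13.5116.
d* = √13.5116 ≈ 3.68.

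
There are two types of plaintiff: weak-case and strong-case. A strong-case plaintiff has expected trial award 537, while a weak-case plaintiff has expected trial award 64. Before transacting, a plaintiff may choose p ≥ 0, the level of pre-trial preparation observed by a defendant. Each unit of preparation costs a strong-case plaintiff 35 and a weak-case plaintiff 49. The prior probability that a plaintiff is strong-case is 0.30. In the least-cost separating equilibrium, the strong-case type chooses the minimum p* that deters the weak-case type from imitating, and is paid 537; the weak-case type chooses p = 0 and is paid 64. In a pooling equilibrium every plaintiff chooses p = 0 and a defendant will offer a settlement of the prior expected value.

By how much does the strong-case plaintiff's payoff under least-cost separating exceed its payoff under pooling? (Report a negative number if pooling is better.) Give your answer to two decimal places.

-6.76

Least-cost separating signal: p* solves 64 = 537 − 49·p*, so p* = (537 − 64)/49 ≈ 9.6531.
Strong-case type's separating payoff: 537 − 35 × p* = 537 − 35 × (537 − 64)/49 = 537 − 16555/49 ≈ 199.1429.
Pooling payoff: 0.30 × 537 + 0.70 × 64 = 205.9.
Difference: 199.1429 − 205.9 = -6.7571, i.e. -6.76 to two decimal places.
The strong-case type would prefer the pooling outcome.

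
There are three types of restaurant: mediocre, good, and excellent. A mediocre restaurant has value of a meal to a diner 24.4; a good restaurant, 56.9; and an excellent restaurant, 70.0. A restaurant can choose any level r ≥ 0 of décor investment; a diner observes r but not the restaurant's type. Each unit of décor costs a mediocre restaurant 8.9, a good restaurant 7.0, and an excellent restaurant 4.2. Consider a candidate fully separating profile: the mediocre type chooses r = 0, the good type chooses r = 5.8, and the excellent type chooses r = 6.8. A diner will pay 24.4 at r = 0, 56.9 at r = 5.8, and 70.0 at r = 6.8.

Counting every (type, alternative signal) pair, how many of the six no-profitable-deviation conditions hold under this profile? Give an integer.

Mediocre (own payoff 24.4): to r=5.8 gives 56.9 − 8.9×5.8 = 5.28 → no gain ✓; to r=6.8 gives 70.0 − 8.9×6.8 = 9.48 → no gain ✓.
Good (own payoff 56.9 − 7.0×5.8 = 16.3): to r=0 gives 24.4 → profitable ✗; to r=6.8 gives 70.0 − 7.0×6.8 = 22.4 → profitable ✗.
Excellent (own payoff 70.0 − 4.2×6.8 = 41.44): to r=0 gives 24.4 → no gain ✓; to r=5.8 gives 56.9 − 4.2×5.8 = 32.54 → no gain ✓.
4 of the 6 constraints hold; not an equilibrium.

4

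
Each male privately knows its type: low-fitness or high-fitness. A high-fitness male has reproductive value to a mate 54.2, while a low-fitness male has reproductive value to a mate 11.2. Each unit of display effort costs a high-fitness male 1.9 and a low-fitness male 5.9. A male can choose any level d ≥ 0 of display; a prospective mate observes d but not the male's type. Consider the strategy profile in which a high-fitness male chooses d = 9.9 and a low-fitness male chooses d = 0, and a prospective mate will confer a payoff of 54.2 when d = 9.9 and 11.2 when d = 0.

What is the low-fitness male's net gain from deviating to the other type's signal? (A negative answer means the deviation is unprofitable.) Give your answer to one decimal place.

Playing d = 0 the low-fitness male receives 11.2.
Deviating to d = 9.9 brings payment 54.2 at cost 5.9 × 9.9 = 58.41, netting -4.21.
Gain from deviating: -4.21 − 11.2 = -15.41, i.e. -15.4 to one decimal place.
The gain is negative, so the low-fitness type's incentive-compatibility constraint is satisfied.

-15.4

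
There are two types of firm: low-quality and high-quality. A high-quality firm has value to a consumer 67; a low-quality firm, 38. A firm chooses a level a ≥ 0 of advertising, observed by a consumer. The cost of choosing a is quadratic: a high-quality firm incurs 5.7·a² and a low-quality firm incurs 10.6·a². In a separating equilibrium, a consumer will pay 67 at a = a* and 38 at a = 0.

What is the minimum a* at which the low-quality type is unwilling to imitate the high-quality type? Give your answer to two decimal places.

1.65

The low-quality type at a = 0 receives 38; imitating at a* yields 67 − 10.6·a*².
Indifference: 38 = 67 − 10.6·a*², so a*² = (67 − 38) / 10.6 ≈ 2.7358.
a* = √2.7358 ≈ 1.65.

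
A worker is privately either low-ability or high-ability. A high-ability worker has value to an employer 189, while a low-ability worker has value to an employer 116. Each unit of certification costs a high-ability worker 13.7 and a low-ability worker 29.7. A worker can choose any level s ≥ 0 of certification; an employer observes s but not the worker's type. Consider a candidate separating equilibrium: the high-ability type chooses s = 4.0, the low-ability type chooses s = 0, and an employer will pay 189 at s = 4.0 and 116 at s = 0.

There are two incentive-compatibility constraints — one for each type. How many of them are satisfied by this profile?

2

Low-ability type: stay at 0 → 116; mimic → 189 − 29.7 × 4.0 = 70.2. IC holds (116 ≥ 70.2).
High-ability type: signal → 189 − 13.7 × 4.0 = 134.2; deviate to 0 → 116. IC holds (134.2 ≥ 116).
2 of 2 constraints hold, so this is a separating equilibrium.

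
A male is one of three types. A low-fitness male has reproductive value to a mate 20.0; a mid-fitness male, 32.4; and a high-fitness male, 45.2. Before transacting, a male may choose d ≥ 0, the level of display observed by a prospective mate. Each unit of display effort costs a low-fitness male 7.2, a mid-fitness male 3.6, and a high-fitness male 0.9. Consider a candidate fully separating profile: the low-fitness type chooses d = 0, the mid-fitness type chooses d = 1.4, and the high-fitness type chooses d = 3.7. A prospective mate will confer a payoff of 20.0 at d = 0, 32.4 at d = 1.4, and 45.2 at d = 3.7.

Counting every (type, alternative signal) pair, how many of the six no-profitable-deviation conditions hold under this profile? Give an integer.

4

High-fitness (own payoff 45.2 − 0.9×3.7 = 41.87): to d=0 gives 20.0 → no gain ✓; to d=1.4 gives 32.4 − 0.9×1.4 = 31.14 → no gain ✓.
Low-fitness (own payoff 20.0): to d=1.4 gives 32.4 − 7.2×1.4 = 22.32 → profitable ✗; to d=3.7 gives 45.2 − 7.2×3.7 = 18.56 → no gain ✓.
Mid-fitness (own payoff 32.4 − 3.6×1.4 = 27.36): to d=0 gives 20.0 → no gain ✓; to d=3.7 gives 45.2 − 3.6×3.7 = 31.88 → profitable ✗.
4 of the 6 constraints hold; not an equilibrium.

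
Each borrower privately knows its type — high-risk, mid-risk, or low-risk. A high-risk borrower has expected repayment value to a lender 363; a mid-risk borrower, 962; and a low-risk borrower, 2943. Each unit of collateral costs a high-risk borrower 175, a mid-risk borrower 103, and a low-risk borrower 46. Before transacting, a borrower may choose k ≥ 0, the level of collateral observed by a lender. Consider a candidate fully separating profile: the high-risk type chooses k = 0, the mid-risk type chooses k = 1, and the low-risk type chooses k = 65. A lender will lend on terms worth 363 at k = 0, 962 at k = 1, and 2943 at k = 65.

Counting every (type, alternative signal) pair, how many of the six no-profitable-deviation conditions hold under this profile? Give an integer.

3

Low-risk (own payoff 2943 − 46×65 = -47): to k=0 gives 363 → profitable ✗; to k=1 gives 962 − 46×1 = 916 → profitable ✗.
High-risk (own payoff 363): to k=1 gives 962 − 175×1 = 787 → profitable ✗; to k=65 gives 2943 − 175×65 = -8432 → no gain ✓.
Mid-risk (own payoff 962 − 103×1 = 859): to k=0 gives 363 → no gain ✓; to k=65 gives 2943 − 103×65 = -3752 → no gain ✓.
3 of the 6 constraints hold; not an equilibrium.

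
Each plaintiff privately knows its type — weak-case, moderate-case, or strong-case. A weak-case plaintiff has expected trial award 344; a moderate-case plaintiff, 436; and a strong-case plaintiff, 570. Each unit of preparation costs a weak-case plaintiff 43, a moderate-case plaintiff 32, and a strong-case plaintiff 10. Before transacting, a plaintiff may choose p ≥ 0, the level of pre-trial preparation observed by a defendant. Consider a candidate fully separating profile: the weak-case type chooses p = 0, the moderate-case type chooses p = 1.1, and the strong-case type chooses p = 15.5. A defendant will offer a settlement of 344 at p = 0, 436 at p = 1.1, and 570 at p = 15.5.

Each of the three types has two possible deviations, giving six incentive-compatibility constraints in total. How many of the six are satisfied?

4

Moderate-case (own payoff 436 − 32×1.1 = 400.8): to p=0 gives 344 → no gain ✓; to p=15.5 gives 570 − 32×15.5 = 74 → no gain ✓.
Weak-case (own payoff 344): to p=1.1 gives 436 − 43×1.1 = 388.7 → profitable ✗; to p=15.5 gives 570 − 43×15.5 = -96.5 → no gain ✓.
Strong-case (own payoff 570 − 10×15.5 = 415): to p=0 gives 344 → no gain ✓; to p=1.1 gives 436 − 10×1.1 = 425 → profitable ✗.
4 of the 6 constraints hold; not an equilibrium.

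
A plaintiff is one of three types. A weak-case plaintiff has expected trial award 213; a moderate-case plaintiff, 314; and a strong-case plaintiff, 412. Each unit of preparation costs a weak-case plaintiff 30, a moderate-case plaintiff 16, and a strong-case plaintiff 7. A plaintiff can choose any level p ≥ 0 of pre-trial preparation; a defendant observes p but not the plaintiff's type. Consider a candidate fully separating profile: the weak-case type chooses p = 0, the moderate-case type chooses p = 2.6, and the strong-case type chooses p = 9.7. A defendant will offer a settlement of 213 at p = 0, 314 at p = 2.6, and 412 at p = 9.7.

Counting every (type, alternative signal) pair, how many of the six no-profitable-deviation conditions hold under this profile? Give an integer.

5

Strong-case (own payoff 412 − 7×9.7 = 344.1): to p=0 gives 213 → no gain ✓; to p=2.6 gives 314 − 7×2.6 = 295.8 → no gain ✓.
Weak-case (own payoff 213): to p=2.6 gives 314 − 30×2.6 = 236 → profitable ✗; to p=9.7 gives 412 − 30×9.7 = 121 → no gain ✓.
Moderate-case (own payoff 314 − 16×2.6 = 272.4): to p=0 gives 213 → no gain ✓; to p=9.7 gives 412 − 16×9.7 = 256.8 → no gain ✓.
5 of the 6 constraints hold; not an equilibrium.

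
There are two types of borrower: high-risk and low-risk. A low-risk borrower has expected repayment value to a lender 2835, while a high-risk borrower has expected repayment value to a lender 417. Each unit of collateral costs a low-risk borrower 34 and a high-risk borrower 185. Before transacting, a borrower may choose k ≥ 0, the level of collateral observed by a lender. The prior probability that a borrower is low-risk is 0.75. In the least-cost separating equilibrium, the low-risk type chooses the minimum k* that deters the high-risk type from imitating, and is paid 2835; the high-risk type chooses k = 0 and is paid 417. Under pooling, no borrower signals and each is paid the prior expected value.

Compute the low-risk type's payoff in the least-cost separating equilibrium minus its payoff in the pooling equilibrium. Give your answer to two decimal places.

Least-cost separating signal: k* solves 417 = 2835 − 185·k*, so k* = (2835 − 417)/185 ≈ 13.0703.
Low-risk type's separating payoff: 2835 − 34 × k* = 2835 − 34 × (2835 − 417)/185 = 2835 − 82212/185 ≈ 2390.6108.
Pooling payoff: 0.75 × 2835 + 0.25 × 417 = 2230.5.
Difference: 2390.6108 − 2230.5 = 160.1108, i.e. 160.11 to two decimal places.
The low-risk type prefers to separate.

160.11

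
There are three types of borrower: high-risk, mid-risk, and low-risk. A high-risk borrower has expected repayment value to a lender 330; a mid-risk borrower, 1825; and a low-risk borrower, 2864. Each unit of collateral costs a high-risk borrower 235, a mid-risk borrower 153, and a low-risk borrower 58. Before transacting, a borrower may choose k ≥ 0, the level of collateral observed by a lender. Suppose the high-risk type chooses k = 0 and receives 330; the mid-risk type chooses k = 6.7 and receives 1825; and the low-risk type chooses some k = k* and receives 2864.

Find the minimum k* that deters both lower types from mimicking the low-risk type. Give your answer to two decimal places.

High-risk type (on-path payoff 330) won't mimic when 330 ≥ 2864 − 235·k*, i.e. k* ≥ 10.78.
Mid-risk type (on-path payoff 1825 − 153×6.7 = 799.9) won't mimic when 799.9 ≥ 2864 − 153·k*, i.e. k* ≥ 13.49.
Both must hold, so k* = max(10.78, 13.49) = 13.49. The mid-risk type's constraint binds.

13.49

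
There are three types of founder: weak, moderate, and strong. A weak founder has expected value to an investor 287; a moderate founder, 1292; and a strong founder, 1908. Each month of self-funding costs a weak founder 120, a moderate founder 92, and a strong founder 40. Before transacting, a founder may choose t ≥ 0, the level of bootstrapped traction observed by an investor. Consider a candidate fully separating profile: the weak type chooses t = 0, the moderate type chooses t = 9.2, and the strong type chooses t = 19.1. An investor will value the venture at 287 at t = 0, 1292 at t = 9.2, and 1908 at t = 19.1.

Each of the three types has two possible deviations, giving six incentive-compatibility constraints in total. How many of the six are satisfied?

6

Strong (own payoff 1908 − 40×19.1 = 1144): to t=0 gives 287 → no gain ✓; to t=9.2 gives 1292 − 40×9.2 = 924 → no gain ✓.
Moderate (own payoff 1292 − 92×9.2 = 445.6): to t=0 gives 287 → no gain ✓; to t=19.1 gives 1908 − 92×19.1 = 150.8 → no gain ✓.
Weak (own payoff 287): to t=9.2 gives 1292 − 120×9.2 = 188 → no gain ✓; to t=19.1 gives 1908 − 120×19.1 = -384 → no gain ✓.
6 of the 6 constraints hold; this profile is a separating equilibrium.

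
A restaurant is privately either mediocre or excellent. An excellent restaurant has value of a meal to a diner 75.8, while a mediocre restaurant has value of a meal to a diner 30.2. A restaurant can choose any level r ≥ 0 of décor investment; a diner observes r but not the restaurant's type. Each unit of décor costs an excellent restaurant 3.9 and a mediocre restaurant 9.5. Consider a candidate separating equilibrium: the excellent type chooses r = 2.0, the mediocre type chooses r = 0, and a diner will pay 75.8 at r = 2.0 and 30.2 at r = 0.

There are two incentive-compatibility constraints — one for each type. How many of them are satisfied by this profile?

1

Excellent type: signal → 75.8 − 3.9 × 2.0 = 68; deviate to 0 → 30.2. IC holds (68 ≥ 30.2).
Mediocre type: stay at 0 → 30.2; mimic → 75.8 − 9.5 × 2.0 = 56.8. IC fails (30.2 < 56.8).
1 of 2 constraints hold, so this profile is not an equilibrium.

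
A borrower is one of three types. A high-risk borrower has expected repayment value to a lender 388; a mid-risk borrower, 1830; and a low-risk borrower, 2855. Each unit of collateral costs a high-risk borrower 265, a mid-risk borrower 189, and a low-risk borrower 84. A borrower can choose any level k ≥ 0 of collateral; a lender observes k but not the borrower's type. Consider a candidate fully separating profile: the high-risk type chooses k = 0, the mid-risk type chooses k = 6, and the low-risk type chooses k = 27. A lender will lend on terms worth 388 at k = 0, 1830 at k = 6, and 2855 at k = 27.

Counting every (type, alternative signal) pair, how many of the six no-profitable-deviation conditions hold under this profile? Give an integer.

5

Low-risk (own payoff 2855 − 84×27 = 587): to k=0 gives 388 → no gain ✓; to k=6 gives 1830 − 84×6 = 1326 → profitable ✗.
Mid-risk (own payoff 1830 − 189×6 = 696): to k=0 gives 388 → no gain ✓; to k=27 gives 2855 − 189×27 = -2248 → no gain ✓.
High-risk (own payoff 388): to k=6 gives 1830 − 265×6 = 240 → no gain ✓; to k=27 gives 2855 − 265×27 = -4300 → no gain ✓.
5 of the 6 constraints hold; not an equilibrium.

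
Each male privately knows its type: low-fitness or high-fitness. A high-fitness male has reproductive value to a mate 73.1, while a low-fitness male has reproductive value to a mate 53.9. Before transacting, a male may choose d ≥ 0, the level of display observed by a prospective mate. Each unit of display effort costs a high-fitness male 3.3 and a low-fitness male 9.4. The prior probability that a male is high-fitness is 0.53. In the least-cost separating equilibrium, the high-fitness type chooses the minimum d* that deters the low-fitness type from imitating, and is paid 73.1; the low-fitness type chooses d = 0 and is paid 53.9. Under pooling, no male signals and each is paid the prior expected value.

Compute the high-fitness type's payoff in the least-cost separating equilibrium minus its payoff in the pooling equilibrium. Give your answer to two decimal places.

2.28

Least-cost separating signal: d* solves 53.9 = 73.1 − 9.4·d*, so d* = (73.1 − 53.9)/9.4 ≈ 2.0426.
High-fitness type's separating payoff: 73.1 − 3.3 × d* = 73.1 − 3.3 × (73.1 − 53.9)/9.4 = 73.1 − 63.36/9.4 ≈ 66.3596.
Pooling payoff: 0.53 × 73.1 + 0.47 × 53.9 = 64.076.
Difference: 66.3596 − 64.076 = 2.2836, i.e. 2.28 to two decimal places.
The high-fitness type prefers to separate.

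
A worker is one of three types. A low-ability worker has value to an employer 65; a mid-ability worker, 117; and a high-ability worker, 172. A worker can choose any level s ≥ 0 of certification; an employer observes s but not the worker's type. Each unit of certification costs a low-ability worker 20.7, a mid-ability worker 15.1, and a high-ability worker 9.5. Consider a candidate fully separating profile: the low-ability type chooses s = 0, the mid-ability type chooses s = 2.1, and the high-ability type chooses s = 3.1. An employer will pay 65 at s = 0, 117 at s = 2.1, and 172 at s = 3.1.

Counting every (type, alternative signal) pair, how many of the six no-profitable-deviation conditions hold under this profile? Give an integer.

3

Mid-ability (own payoff 117 − 15.1×2.1 = 85.29): to s=0 gives 65 → no gain ✓; to s=3.1 gives 172 − 15.1×3.1 = 125.19 → profitable ✗.
High-ability (own payoff 172 − 9.5×3.1 = 142.55): to s=0 gives 65 → no gain ✓; to s=2.1 gives 117 − 9.5×2.1 = 97.05 → no gain ✓.
Low-ability (own payoff 65): to s=2.1 gives 117 − 20.7×2.1 = 73.53 → profitable ✗; to s=3.1 gives 172 − 20.7×3.1 = 107.83 → profitable ✗.
3 of the 6 constraints hold; not an equilibrium.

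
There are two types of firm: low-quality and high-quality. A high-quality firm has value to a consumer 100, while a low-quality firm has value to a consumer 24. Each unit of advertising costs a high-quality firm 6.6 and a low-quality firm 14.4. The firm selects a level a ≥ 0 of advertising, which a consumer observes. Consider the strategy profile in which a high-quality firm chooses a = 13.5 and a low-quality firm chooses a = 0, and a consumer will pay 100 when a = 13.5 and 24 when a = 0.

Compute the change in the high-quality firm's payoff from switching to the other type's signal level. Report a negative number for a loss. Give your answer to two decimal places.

Playing a = 13.5 the high-quality firm receives 100 − 6.6 × 13.5 = 10.9.
Deviating to a = 0 yields 24 instead.
Gain from deviating: 24 − 10.9 = 13.10.
The gain is positive, so the high-quality type's incentive-compatibility constraint is violated — this profile is not a separating equilibrium.

13.10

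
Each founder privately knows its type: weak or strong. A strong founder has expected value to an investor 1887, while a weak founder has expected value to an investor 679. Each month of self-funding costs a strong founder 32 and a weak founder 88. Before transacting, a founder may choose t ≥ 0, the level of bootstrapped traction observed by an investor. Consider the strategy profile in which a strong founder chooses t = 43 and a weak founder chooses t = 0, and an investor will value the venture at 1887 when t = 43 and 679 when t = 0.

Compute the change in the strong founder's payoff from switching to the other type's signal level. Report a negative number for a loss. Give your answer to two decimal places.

168.00

Playing t = 43 the strong founder receives 1887 − 32 × 43 = 511.
Deviating to t = 0 yields 679 instead.
Gain from deviating: 679 − 511 = 168.00.
The gain is positive, so the strong type's incentive-compatibility constraint is violated — this profile is not a separating equilibrium.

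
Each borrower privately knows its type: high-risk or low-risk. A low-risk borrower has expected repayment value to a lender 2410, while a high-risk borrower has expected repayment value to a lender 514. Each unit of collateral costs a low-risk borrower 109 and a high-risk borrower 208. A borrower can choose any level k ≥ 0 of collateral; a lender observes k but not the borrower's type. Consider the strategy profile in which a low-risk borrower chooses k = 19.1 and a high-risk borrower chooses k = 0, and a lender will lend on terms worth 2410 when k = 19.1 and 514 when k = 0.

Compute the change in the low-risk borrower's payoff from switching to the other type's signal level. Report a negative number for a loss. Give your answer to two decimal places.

Playing k = 19.1 the low-risk borrower receives 2410 − 109 × 19.1 = 328.1.
Deviating to k = 0 yields 514 instead.
Gain from deviating: 514 − 328.1 = 185.90.
The gain is positive, so the low-risk type's incentive-compatibility constraint is violated — this profile is not a separating equilibrium.

185.90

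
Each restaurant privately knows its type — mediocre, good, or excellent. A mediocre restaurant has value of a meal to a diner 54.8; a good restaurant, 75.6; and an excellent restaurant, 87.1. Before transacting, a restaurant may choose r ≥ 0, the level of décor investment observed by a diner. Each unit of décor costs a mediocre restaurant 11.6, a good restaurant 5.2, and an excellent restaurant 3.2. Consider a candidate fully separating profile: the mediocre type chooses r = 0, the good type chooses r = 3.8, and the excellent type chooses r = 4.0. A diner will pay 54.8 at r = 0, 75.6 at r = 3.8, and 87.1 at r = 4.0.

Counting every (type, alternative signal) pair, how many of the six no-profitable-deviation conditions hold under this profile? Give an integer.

Good (own payoff 75.6 − 5.2×3.8 = 55.84): to r=0 gives 54.8 → no gain ✓; to r=4.0 gives 87.1 − 5.2×4.0 = 66.3 → profitable ✗.
Excellent (own payoff 87.1 − 3.2×4.0 = 74.3): to r=0 gives 54.8 → no gain ✓; to r=3.8 gives 75.6 − 3.2×3.8 = 63.44 → no gain ✓.
Mediocre (own payoff 54.8): to r=3.8 gives 75.6 − 11.6×3.8 = 31.52 → no gain ✓; to r=4.0 gives 87.1 − 11.6×4.0 = 40.7 → no gain ✓.
5 of the 6 constraints hold; not an equilibrium.

5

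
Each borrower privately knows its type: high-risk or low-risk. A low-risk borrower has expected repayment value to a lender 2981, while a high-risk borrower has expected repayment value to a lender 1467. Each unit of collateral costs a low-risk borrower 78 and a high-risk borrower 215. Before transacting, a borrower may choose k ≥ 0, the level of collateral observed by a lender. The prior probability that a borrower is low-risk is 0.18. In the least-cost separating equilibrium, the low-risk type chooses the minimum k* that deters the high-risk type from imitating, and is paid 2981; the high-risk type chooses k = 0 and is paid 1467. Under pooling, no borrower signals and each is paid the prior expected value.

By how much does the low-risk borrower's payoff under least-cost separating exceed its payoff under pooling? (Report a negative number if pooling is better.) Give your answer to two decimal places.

Least-cost separating signal: k* solves 1467 = 2981 − 215·k*, so k* = (2981 − 1467)/215 ≈ 7.0419.
Low-risk type's separating payoff: 2981 − 78 × k* = 2981 − 78 × (2981 − 1467)/215 = 2981 − 118092/215 ≈ 2431.7349.
Pooling payoff: 0.18 × 2981 + 0.82 × 1467 = 1739.52.
Difference: 2431.7349 − 1739.52 = 692.2149, i.e. 692.21 to two decimal places.
The low-risk type prefers to separate.

692.21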